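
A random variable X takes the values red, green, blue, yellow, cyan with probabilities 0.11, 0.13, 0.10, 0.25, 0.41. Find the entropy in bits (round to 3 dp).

2.093 bits

H = −Σ pᵢ log₂ pᵢ.
−0.11·log₂(0.11) = 0.3503
−0.13·log₂(0.13) = 0.3826
−0.10·log₂(0.10) = 0.3322
−0.25·log₂(0.25) = 0.5000
−0.41·log₂(0.41) = 0.5274
Sum ≈ 2.0925 → 2.093 bits.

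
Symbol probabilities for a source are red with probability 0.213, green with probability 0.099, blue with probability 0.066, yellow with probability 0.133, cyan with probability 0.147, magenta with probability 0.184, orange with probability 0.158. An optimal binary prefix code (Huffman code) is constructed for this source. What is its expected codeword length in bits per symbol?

2.768 bits/symbol

Repeatedly combine the two least-probable nodes; the expected code length is the sum of the merged weights.
merge 33/500 + 99/1000 → 33/200
merge 133/1000 + 147/1000 → 7/25
merge 79/500 + 33/200 → 323/1000
merge 23/125 + 213/1000 → 397/1000
merge 7/25 + 323/1000 → 603/1000
merge 397/1000 + 603/1000 → 1
L = 33/200 + 7/25 + 323/1000 + 397/1000 + 603/1000 + 1 = 346/125 = 2.768 bits/symbol.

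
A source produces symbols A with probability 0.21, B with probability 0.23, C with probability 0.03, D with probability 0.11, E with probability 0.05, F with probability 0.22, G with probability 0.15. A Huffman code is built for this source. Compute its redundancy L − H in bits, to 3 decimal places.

0.040 bits

Entropy H = −Σ p log₂ p ≈ 2.5698 bits.
Huffman merges: 3/100+1/20→2/25; 2/25+11/100→19/100; 3/20+19/100→17/50; 21/100+11/50→43/100; 23/100+17/50→57/100; 43/100+57/100→1. L = 261/100 ≈ 2.6100.
L − H = 2.6100 − 2.5698 = 0.040 bits.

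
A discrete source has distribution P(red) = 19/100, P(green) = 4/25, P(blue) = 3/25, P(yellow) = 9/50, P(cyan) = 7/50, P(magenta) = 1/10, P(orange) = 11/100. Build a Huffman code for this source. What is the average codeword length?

2.81 bits/symbol

Repeatedly combine the two least-probable nodes; the expected code length is the sum of the merged weights.
merge 1/10 + 11/100 → 21/100
merge 3/25 + 7/50 → 13/50
merge 4/25 + 9/50 → 17/50
merge 19/100 + 21/100 → 2/5
merge 13/50 + 17/50 → 3/5
merge 2/5 + 3/5 → 1
L = 21/100 + 13/50 + 17/50 + 2/5 + 3/5 + 1 = 281/100 = 2.81 bits/symbol.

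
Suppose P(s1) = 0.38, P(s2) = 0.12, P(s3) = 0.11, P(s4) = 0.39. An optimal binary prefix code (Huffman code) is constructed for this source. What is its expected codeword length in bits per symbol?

1.84 bits/symbol

Repeatedly combine the two least-probable nodes; the expected code length is the sum of the merged weights.
merge 11/100 + 3/25 → 23/100
merge 23/100 + 19/50 → 61/100
merge 39/100 + 61/100 → 1
L = 23/100 + 61/100 + 1 = 46/25 = 1.84 bits/symbol.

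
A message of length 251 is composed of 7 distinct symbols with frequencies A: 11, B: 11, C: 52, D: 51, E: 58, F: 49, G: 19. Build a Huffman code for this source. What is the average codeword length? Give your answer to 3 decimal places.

Probabilities are the counts divided by 251.
Repeatedly combine the two least-probable nodes; the expected code length is the sum of the merged weights.
merge 11/251 + 11/251 → 22/251
merge 19/251 + 22/251 → 41/251
merge 41/251 + 49/251 → 90/251
merge 51/251 + 52/251 → 103/251
merge 58/251 + 90/251 → 148/251
merge 103/251 + 148/251 → 1
L = 22/251 + 41/251 + 90/251 + 103/251 + 148/251 + 1 = 655/251 ≈ 2.610 bits/symbol.

2.610 bits/symbol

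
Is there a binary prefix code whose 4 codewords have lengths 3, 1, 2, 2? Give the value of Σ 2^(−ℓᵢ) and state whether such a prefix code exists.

With common denominator 2^3 = 8: Σ 2^(−ℓᵢ) = 1/8 + 4/8 + 2/8 + 2/8 = 9/8 = 1.125.
Kraft's inequality requires Σ ≤ 1; here Σ = 1.125 > 1, so no such prefix code exists.

1.125; no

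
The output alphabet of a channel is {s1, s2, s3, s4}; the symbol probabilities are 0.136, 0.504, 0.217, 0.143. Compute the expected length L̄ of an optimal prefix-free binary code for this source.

Repeatedly combine the two least-probable nodes; the expected code length is the sum of the merged weights.
merge 17/125 + 143/1000 → 279/1000
merge 217/1000 + 279/1000 → 62/125
merge 62/125 + 63/125 → 1
L = 279/1000 + 62/125 + 1 = 71/40 = 1.775 bits/symbol.

1.775 bits/symbol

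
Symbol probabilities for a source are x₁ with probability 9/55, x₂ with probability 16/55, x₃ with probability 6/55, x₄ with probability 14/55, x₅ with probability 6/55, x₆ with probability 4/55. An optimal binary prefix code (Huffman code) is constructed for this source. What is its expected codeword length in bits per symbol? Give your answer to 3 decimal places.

2.455 bits/symbol

Repeatedly combine the two least-probable nodes; the expected code length is the sum of the merged weights.
merge 4/55 + 6/55 → 2/11
merge 6/55 + 9/55 → 3/11
merge 2/11 + 14/55 → 24/55
merge 3/11 + 16/55 → 31/55
merge 24/55 + 31/55 → 1
L = 2/11 + 3/11 + 24/55 + 31/55 + 1 = 27/11 ≈ 2.455 bits/symbol.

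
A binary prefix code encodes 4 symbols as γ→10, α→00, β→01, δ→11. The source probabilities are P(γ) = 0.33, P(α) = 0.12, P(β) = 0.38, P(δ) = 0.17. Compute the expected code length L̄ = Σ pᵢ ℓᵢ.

2 bits/symbol

L̄ = Σ pᵢ·ℓᵢ = 0.33·2 + 0.12·2 + 0.38·2 + 0.17·2 = 2 bits/symbol.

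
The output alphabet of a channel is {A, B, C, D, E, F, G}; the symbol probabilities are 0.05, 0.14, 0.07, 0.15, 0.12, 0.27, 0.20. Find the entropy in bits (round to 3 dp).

H = −Σ pᵢ log₂ pᵢ.
−0.05·log₂(0.05) = 0.2161
−0.14·log₂(0.14) = 0.3971
−0.07·log₂(0.07) = 0.2686
−0.15·log₂(0.15) = 0.4105
−0.12·log₂(0.12) = 0.3671
−0.27·log₂(0.27) = 0.5100
−0.20·log₂(0.20) = 0.4644
Sum ≈ 2.6338 → 2.634 bits.

2.634 bits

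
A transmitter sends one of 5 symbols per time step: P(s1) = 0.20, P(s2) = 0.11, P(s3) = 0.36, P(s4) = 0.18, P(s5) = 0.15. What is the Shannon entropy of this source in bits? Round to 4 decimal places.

2.2011 bits

H = −Σ pᵢ log₂ pᵢ.
−0.20·log₂(0.20) = 0.4644
−0.11·log₂(0.11) = 0.3503
−0.36·log₂(0.36) = 0.5306
−0.18·log₂(0.18) = 0.4453
−0.15·log₂(0.15) = 0.4105
Sum ≈ 2.2011 → 2.2011 bits.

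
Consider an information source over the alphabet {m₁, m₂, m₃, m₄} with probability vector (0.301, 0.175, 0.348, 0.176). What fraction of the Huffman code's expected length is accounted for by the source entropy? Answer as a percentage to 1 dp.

96.6%

Entropy H = −Σ p log₂ p ≈ 1.9325 bits.
Huffman merges: 7/40+22/125→351/1000; 301/1000+87/250→649/1000; 351/1000+649/1000→1. L = 2 ≈ 2.0000.
Efficiency = H/L = 1.9325/2.0000 = 96.6%.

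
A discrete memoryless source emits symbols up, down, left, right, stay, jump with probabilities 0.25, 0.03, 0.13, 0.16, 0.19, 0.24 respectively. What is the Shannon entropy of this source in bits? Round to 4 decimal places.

2.4068 bits

H = −Σ pᵢ log₂ pᵢ.
−0.25·log₂(0.25) = 0.5000
−0.03·log₂(0.03) = 0.1518
−0.13·log₂(0.13) = 0.3826
−0.16·log₂(0.16) = 0.4230
−0.19·log₂(0.19) = 0.4552
−0.24·log₂(0.24) = 0.4941
Sum ≈ 2.4068 → 2.4068 bits.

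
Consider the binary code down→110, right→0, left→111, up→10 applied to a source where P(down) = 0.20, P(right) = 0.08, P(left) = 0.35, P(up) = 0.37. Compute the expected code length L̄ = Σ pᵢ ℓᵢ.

2.47 bits/symbol

L̄ = Σ pᵢ·ℓᵢ = 0.20·3 + 0.08·1 + 0.35·3 + 0.37·2 = 2.47 bits/symbol.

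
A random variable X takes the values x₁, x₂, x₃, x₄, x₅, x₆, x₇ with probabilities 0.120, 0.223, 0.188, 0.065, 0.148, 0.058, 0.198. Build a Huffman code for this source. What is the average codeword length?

Repeatedly combine the two least-probable nodes; the expected code length is the sum of the merged weights.
merge 29/500 + 13/200 → 123/1000
merge 3/25 + 123/1000 → 243/1000
merge 37/250 + 47/250 → 42/125
merge 99/500 + 223/1000 → 421/1000
merge 243/1000 + 42/125 → 579/1000
merge 421/1000 + 579/1000 → 1
L = 123/1000 + 243/1000 + 42/125 + 421/1000 + 579/1000 + 1 = 1351/500 = 2.702 bits/symbol.

2.702 bits/symbol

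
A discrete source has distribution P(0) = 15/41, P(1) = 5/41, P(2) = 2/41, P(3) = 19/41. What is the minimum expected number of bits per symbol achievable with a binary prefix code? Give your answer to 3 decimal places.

1.707 bits/symbol

Repeatedly combine the two least-probable nodes; the expected code length is the sum of the merged weights.
merge 2/41 + 5/41 → 7/41
merge 7/41 + 15/41 → 22/41
merge 19/41 + 22/41 → 1
L = 7/41 + 22/41 + 1 = 70/41 ≈ 1.707 bits/symbol.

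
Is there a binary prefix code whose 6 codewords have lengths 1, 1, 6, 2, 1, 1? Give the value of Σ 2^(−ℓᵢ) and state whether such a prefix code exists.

2.265625; no

With common denominator 2^6 = 64: Σ 2^(−ℓᵢ) = 32/64 + 32/64 + 1/64 + 16/64 + 32/64 + 32/64 = 145/64 = 2.265625.
Kraft's inequality requires Σ ≤ 1; here Σ = 2.265625 > 1, so no such prefix code exists.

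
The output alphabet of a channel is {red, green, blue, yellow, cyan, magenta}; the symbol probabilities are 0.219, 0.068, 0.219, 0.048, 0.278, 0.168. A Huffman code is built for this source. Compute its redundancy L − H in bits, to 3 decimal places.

0.021 bits

Entropy H = −Σ p log₂ p ≈ 2.3794 bits.
Huffman merges: 6/125+17/250→29/250; 29/250+21/125→71/250; 219/1000+219/1000→219/500; 139/500+71/250→281/500; 219/500+281/500→1. L = 12/5 ≈ 2.4000.
L − H = 2.4000 − 2.3794 = 0.021 bits.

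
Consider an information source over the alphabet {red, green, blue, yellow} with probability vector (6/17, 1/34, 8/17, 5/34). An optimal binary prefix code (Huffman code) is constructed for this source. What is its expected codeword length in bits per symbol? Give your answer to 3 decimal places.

Repeatedly combine the two least-probable nodes; the expected code length is the sum of the merged weights.
merge 1/34 + 5/34 → 3/17
merge 3/17 + 6/17 → 9/17
merge 8/17 + 9/17 → 1
L = 3/17 + 9/17 + 1 = 29/17 ≈ 1.706 bits/symbol.

1.706 bits/symbol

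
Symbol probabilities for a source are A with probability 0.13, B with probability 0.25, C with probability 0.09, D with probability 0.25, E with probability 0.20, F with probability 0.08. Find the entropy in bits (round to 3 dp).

2.451 bits

H = −Σ pᵢ log₂ pᵢ.
−0.13·log₂(0.13) = 0.3826
−0.25·log₂(0.25) = 0.5000
−0.09·log₂(0.09) = 0.3127
−0.25·log₂(0.25) = 0.5000
−0.20·log₂(0.20) = 0.4644
−0.08·log₂(0.08) = 0.2915
Sum ≈ 2.4512 → 2.451 bits.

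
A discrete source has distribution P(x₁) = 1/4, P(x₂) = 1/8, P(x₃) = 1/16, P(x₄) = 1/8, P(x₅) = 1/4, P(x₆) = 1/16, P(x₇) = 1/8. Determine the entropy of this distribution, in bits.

Each probability is a power of 1/2, so log₂(1/p) is an integer.
H = Σ p·log₂(1/p) = 1/4·2 + 1/8·3 + 1/16·4 + 1/8·3 + 1/4·2 + 1/16·4 + 1/8·3 = 2.625 bits.

2.625 bits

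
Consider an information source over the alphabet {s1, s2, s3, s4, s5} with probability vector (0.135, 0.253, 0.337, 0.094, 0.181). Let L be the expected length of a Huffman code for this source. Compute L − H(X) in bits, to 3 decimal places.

0.042 bits

Entropy H = −Σ p log₂ p ≈ 2.1875 bits.
Huffman merges: 47/500+27/200→229/1000; 181/1000+229/1000→41/100; 253/1000+337/1000→59/100; 41/100+59/100→1. L = 2229/1000 ≈ 2.2290.
L − H = 2.2290 − 2.1875 = 0.042 bits.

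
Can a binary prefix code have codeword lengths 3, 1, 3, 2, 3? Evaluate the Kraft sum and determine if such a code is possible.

1.125; no

With common denominator 2^3 = 8: Σ 2^(−ℓᵢ) = 1/8 + 4/8 + 1/8 + 2/8 + 1/8 = 9/8 = 1.125.
Kraft's inequality requires Σ ≤ 1; here Σ = 1.125 > 1, so no such prefix code exists.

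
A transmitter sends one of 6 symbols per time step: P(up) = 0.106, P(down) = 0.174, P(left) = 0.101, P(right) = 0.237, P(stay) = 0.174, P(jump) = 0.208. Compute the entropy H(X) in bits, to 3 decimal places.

2.519 bits

H = −Σ pᵢ log₂ pᵢ.
−0.106·log₂(0.106) = 0.3432
−0.174·log₂(0.174) = 0.4390
−0.101·log₂(0.101) = 0.3341
−0.237·log₂(0.237) = 0.4923
−0.174·log₂(0.174) = 0.4390
−0.208·log₂(0.208) = 0.4712
Sum ≈ 2.5187 → 2.519 bits.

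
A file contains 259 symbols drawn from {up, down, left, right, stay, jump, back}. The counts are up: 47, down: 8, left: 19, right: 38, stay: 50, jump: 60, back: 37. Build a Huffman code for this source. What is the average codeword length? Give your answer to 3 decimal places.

2.680 bits/symbol

Probabilities are the counts divided by 259.
Repeatedly combine the two least-probable nodes; the expected code length is the sum of the merged weights.
merge 8/259 + 19/259 → 27/259
merge 27/259 + 1/7 → 64/259
merge 38/259 + 47/259 → 85/259
merge 50/259 + 60/259 → 110/259
merge 64/259 + 85/259 → 149/259
merge 110/259 + 149/259 → 1
L = 27/259 + 64/259 + 85/259 + 110/259 + 149/259 + 1 = 694/259 ≈ 2.680 bits/symbol.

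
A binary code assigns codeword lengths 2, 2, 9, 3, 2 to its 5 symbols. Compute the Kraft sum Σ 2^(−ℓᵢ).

0.876953125

With common denominator 2^9 = 512: Σ 2^(−ℓᵢ) = 128/512 + 128/512 + 1/512 + 64/512 + 128/512 = 449/512 = 0.876953125.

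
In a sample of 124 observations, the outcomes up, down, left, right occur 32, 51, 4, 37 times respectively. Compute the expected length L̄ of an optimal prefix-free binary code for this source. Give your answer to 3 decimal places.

Probabilities are the counts divided by 124.
Repeatedly combine the two least-probable nodes; the expected code length is the sum of the merged weights.
merge 1/31 + 8/31 → 9/31
merge 9/31 + 37/124 → 73/124
merge 51/124 + 73/124 → 1
L = 9/31 + 73/124 + 1 = 233/124 ≈ 1.879 bits/symbol.

1.879 bits/symbol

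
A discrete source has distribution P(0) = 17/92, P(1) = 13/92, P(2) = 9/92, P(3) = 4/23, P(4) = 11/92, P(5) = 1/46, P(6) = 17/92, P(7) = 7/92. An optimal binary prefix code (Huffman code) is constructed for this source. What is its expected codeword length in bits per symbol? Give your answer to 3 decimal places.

2.913 bits/symbol

Repeatedly combine the two least-probable nodes; the expected code length is the sum of the merged weights.
merge 1/46 + 7/92 → 9/92
merge 9/92 + 9/92 → 9/46
merge 11/92 + 13/92 → 6/23
merge 4/23 + 17/92 → 33/92
merge 17/92 + 9/46 → 35/92
merge 6/23 + 33/92 → 57/92
merge 35/92 + 57/92 → 1
L = 9/92 + 9/46 + 6/23 + 33/92 + 35/92 + 57/92 + 1 = 67/23 ≈ 2.913 bits/symbol.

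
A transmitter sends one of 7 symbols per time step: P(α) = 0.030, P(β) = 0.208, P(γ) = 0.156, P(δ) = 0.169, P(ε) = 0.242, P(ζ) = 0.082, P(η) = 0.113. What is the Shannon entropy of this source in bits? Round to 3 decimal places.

H = −Σ pᵢ log₂ pᵢ.
−0.030·log₂(0.030) = 0.1518
−0.208·log₂(0.208) = 0.4712
−0.156·log₂(0.156) = 0.4181
−0.169·log₂(0.169) = 0.4335
−0.242·log₂(0.242) = 0.4954
−0.082·log₂(0.082) = 0.2959
−0.113·log₂(0.113) = 0.3555
Sum ≈ 2.6213 → 2.621 bits.

2.621 bits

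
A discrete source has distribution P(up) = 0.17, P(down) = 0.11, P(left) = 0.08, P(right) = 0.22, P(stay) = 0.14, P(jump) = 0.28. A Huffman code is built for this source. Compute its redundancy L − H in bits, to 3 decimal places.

Entropy H = −Σ p log₂ p ≈ 2.4683 bits.
Huffman merges: 2/25+11/100→19/100; 7/50+17/100→31/100; 19/100+11/50→41/100; 7/25+31/100→59/100; 41/100+59/100→1. L = 5/2 ≈ 2.5000.
L − H = 2.5000 − 2.4683 = 0.032 bits.

0.032 bits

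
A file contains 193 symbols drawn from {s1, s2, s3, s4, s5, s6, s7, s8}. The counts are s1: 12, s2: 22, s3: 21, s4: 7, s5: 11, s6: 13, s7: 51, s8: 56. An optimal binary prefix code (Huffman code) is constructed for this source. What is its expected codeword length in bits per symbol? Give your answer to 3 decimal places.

Probabilities are the counts divided by 193.
Repeatedly combine the two least-probable nodes; the expected code length is the sum of the merged weights.
merge 7/193 + 11/193 → 18/193
merge 12/193 + 13/193 → 25/193
merge 18/193 + 21/193 → 39/193
merge 22/193 + 25/193 → 47/193
merge 39/193 + 47/193 → 86/193
merge 51/193 + 56/193 → 107/193
merge 86/193 + 107/193 → 1
L = 18/193 + 25/193 + 39/193 + 47/193 + 86/193 + 107/193 + 1 = 515/193 ≈ 2.668 bits/symbol.

2.668 bits/symbol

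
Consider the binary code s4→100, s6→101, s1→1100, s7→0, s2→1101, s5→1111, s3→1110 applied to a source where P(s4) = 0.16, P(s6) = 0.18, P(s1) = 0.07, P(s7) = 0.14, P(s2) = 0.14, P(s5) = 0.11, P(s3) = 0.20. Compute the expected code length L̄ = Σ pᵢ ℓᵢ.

3.24 bits/symbol

L̄ = Σ pᵢ·ℓᵢ = 0.16·3 + 0.18·3 + 0.07·4 + 0.14·1 + 0.14·4 + 0.11·4 + 0.20·4 = 3.24 bits/symbol.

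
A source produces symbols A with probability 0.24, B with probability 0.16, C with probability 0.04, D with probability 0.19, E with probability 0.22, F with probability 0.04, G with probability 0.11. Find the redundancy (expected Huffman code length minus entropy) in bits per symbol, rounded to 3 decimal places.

Entropy H = −Σ p log₂ p ≈ 2.5747 bits.
Huffman merges: 1/25+1/25→2/25; 2/25+11/100→19/100; 4/25+19/100→7/20; 19/100+11/50→41/100; 6/25+7/20→59/100; 41/100+59/100→1. L = 131/50 ≈ 2.6200.
L − H = 2.6200 − 2.5747 = 0.045 bits.

0.045 bits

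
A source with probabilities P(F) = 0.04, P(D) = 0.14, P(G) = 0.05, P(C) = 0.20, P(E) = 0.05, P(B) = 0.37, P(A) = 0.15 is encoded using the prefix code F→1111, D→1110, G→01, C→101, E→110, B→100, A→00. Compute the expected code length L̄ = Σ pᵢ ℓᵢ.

L̄ = Σ pᵢ·ℓᵢ = 0.04·4 + 0.14·4 + 0.05·2 + 0.20·3 + 0.05·3 + 0.37·3 + 0.15·2 = 2.98 bits/symbol.

2.98 bits/symbol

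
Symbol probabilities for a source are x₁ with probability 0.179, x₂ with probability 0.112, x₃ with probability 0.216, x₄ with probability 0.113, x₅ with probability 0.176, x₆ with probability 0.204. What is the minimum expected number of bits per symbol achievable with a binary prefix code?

Repeatedly combine the two least-probable nodes; the expected code length is the sum of the merged weights.
merge 14/125 + 113/1000 → 9/40
merge 22/125 + 179/1000 → 71/200
merge 51/250 + 27/125 → 21/50
merge 9/40 + 71/200 → 29/50
merge 21/50 + 29/50 → 1
L = 9/40 + 71/200 + 21/50 + 29/50 + 1 = 129/50 = 2.58 bits/symbol.

2.58 bits/symbol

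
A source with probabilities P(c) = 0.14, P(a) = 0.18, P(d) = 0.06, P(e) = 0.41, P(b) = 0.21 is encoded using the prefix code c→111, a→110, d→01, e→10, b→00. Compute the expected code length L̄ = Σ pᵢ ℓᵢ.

L̄ = Σ pᵢ·ℓᵢ = 0.14·3 + 0.18·3 + 0.06·2 + 0.41·2 + 0.21·2 = 2.32 bits/symbol.

2.32 bits/symbol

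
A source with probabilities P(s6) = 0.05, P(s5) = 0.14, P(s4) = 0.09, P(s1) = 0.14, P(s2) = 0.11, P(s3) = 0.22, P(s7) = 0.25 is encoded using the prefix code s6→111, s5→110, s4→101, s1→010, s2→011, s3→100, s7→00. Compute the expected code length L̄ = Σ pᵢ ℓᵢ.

L̄ = Σ pᵢ·ℓᵢ = 0.05·3 + 0.14·3 + 0.09·3 + 0.14·3 + 0.11·3 + 0.22·3 + 0.25·2 = 2.75 bits/symbol.

2.75 bits/symbol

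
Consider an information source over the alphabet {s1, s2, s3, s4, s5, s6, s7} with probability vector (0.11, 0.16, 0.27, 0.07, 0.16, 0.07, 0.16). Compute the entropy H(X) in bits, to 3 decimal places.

2.666 bits

H = −Σ pᵢ log₂ pᵢ.
−0.11·log₂(0.11) = 0.3503
−0.16·log₂(0.16) = 0.4230
−0.27·log₂(0.27) = 0.5100
−0.07·log₂(0.07) = 0.2686
−0.16·log₂(0.16) = 0.4230
−0.07·log₂(0.07) = 0.2686
−0.16·log₂(0.16) = 0.4230
Sum ≈ 2.6665 → 2.666 bits.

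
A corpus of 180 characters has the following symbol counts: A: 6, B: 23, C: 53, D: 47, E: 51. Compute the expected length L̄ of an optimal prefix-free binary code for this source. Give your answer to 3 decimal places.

2.161 bits/symbol

Probabilities are the counts divided by 180.
Repeatedly combine the two least-probable nodes; the expected code length is the sum of the merged weights.
merge 1/30 + 23/180 → 29/180
merge 29/180 + 47/180 → 19/45
merge 17/60 + 53/180 → 26/45
merge 19/45 + 26/45 → 1
L = 29/180 + 19/45 + 26/45 + 1 = 389/180 ≈ 2.161 bits/symbol.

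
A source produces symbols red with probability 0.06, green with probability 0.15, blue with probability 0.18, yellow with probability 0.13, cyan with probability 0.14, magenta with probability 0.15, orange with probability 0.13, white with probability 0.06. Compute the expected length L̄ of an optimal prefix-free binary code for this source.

2.94 bits/symbol

Repeatedly combine the two least-probable nodes; the expected code length is the sum of the merged weights.
merge 3/50 + 3/50 → 3/25
merge 3/25 + 13/100 → 1/4
merge 13/100 + 7/50 → 27/100
merge 3/20 + 3/20 → 3/10
merge 9/50 + 1/4 → 43/100
merge 27/100 + 3/10 → 57/100
merge 43/100 + 57/100 → 1
L = 3/25 + 1/4 + 27/100 + 3/10 + 43/100 + 57/100 + 1 = 147/50 = 2.94 bits/symbol.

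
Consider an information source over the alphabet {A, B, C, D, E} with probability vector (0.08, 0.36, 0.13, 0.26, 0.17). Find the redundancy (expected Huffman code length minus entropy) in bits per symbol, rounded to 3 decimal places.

Entropy H = −Σ p log₂ p ≈ 2.1446 bits.
Huffman merges: 2/25+13/100→21/100; 17/100+21/100→19/50; 13/50+9/25→31/50; 19/50+31/50→1. L = 221/100 ≈ 2.2100.
L − H = 2.2100 − 2.1446 = 0.065 bits.

0.065 bits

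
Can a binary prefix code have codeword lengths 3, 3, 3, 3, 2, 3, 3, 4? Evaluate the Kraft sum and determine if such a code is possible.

1.0625; no

With common denominator 2^4 = 16: Σ 2^(−ℓᵢ) = 2/16 + 2/16 + 2/16 + 2/16 + 4/16 + 2/16 + 2/16 + 1/16 = 17/16 = 1.0625.
Kraft's inequality requires Σ ≤ 1; here Σ = 1.0625 > 1, so no such prefix code exists.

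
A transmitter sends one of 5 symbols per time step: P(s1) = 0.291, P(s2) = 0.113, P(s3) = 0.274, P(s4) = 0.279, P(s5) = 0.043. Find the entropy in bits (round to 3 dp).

2.094 bits

H = −Σ pᵢ log₂ pᵢ.
−0.291·log₂(0.291) = 0.5182
−0.113·log₂(0.113) = 0.3555
−0.274·log₂(0.274) = 0.5118
−0.279·log₂(0.279) = 0.5138
−0.043·log₂(0.043) = 0.1952
Sum ≈ 2.0945 → 2.094 bits.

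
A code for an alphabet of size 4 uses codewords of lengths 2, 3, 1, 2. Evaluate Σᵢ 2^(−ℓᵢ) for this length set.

1.125

With common denominator 2^3 = 8: Σ 2^(−ℓᵢ) = 2/8 + 1/8 + 4/8 + 2/8 = 9/8 = 1.125.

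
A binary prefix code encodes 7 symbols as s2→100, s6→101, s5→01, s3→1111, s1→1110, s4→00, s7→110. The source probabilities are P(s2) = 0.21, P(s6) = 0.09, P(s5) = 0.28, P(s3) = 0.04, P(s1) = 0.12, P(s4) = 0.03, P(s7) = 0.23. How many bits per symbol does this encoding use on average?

2.85 bits/symbol

L̄ = Σ pᵢ·ℓᵢ = 0.21·3 + 0.09·3 + 0.28·2 + 0.04·4 + 0.12·4 + 0.03·2 + 0.23·3 = 2.85 bits/symbol.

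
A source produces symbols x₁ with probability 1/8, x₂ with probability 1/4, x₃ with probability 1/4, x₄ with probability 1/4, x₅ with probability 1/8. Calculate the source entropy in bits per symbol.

Each probability is a power of 1/2, so log₂(1/p) is an integer.
H = Σ p·log₂(1/p) = 1/8·3 + 1/4·2 + 1/4·2 + 1/4·2 + 1/8·3 = 2.25 bits.

2.25 bits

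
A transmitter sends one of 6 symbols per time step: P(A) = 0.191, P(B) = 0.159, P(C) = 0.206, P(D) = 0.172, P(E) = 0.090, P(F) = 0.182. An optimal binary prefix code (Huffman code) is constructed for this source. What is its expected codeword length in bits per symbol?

2.603 bits/symbol

Repeatedly combine the two least-probable nodes; the expected code length is the sum of the merged weights.
merge 9/100 + 159/1000 → 249/1000
merge 43/250 + 91/500 → 177/500
merge 191/1000 + 103/500 → 397/1000
merge 249/1000 + 177/500 → 603/1000
merge 397/1000 + 603/1000 → 1
L = 249/1000 + 177/500 + 397/1000 + 603/1000 + 1 = 2603/1000 = 2.603 bits/symbol.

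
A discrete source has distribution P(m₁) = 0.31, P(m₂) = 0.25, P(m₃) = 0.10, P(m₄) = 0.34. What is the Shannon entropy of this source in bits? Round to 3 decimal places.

1.885 bits

H = −Σ pᵢ log₂ pᵢ.
−0.31·log₂(0.31) = 0.5238
−0.25·log₂(0.25) = 0.5000
−0.10·log₂(0.10) = 0.3322
−0.34·log₂(0.34) = 0.5292
Sum ≈ 1.8852 → 1.885 bits.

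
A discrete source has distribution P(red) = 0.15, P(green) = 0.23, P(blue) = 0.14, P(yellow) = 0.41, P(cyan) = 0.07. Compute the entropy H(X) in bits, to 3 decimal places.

2.091 bits

H = −Σ pᵢ log₂ pᵢ.
−0.15·log₂(0.15) = 0.4105
−0.23·log₂(0.23) = 0.4877
−0.14·log₂(0.14) = 0.3971
−0.41·log₂(0.41) = 0.5274
−0.07·log₂(0.07) = 0.2686
Sum ≈ 2.0913 → 2.091 bits.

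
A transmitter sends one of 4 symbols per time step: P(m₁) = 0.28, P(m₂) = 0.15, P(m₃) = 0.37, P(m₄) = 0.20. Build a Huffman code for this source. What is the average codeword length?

1.98 bits/symbol

Repeatedly combine the two least-probable nodes; the expected code length is the sum of the merged weights.
merge 3/20 + 1/5 → 7/20
merge 7/25 + 7/20 → 63/100
merge 37/100 + 63/100 → 1
L = 7/20 + 63/100 + 1 = 99/50 = 1.98 bits/symbol.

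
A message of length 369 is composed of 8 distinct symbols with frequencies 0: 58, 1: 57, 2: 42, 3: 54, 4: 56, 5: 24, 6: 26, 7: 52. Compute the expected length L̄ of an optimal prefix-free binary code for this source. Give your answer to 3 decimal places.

Probabilities are the counts divided by 369.
Repeatedly combine the two least-probable nodes; the expected code length is the sum of the merged weights.
merge 8/123 + 26/369 → 50/369
merge 14/123 + 50/369 → 92/369
merge 52/369 + 6/41 → 106/369
merge 56/369 + 19/123 → 113/369
merge 58/369 + 92/369 → 50/123
merge 106/369 + 113/369 → 73/123
merge 50/123 + 73/123 → 1
L = 50/369 + 92/369 + 106/369 + 113/369 + 50/123 + 73/123 + 1 = 1099/369 ≈ 2.978 bits/symbol.

2.978 bits/symbol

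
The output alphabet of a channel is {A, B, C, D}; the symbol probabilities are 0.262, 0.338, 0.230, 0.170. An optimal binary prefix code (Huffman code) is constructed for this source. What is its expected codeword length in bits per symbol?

2 bits/symbol

Repeatedly combine the two least-probable nodes; the expected code length is the sum of the merged weights.
merge 17/100 + 23/100 → 2/5
merge 131/500 + 169/500 → 3/5
merge 2/5 + 3/5 → 1
L = 2/5 + 3/5 + 1 = 2 bits/symbol.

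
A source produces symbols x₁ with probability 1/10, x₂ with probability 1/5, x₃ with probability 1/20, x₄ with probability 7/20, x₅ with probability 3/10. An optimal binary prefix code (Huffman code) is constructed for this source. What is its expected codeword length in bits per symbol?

2.15 bits/symbol

Repeatedly combine the two least-probable nodes; the expected code length is the sum of the merged weights.
merge 1/20 + 1/10 → 3/20
merge 3/20 + 1/5 → 7/20
merge 3/10 + 7/20 → 13/20
merge 7/20 + 13/20 → 1
L = 3/20 + 7/20 + 13/20 + 1 = 43/20 = 2.15 bits/symbol.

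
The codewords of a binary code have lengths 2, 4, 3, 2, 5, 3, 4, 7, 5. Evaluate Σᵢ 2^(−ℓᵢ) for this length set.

With common denominator 2^7 = 128: Σ 2^(−ℓᵢ) = 32/128 + 8/128 + 16/128 + 32/128 + 4/128 + 16/128 + 8/128 + 1/128 + 4/128 = 121/128 = 0.9453125.

0.9453125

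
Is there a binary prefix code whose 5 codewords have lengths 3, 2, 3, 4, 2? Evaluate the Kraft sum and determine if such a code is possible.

With common denominator 2^4 = 16: Σ 2^(−ℓᵢ) = 2/16 + 4/16 + 2/16 + 1/16 + 4/16 = 13/16 = 0.8125.
Kraft's inequality requires Σ ≤ 1; here Σ = 0.8125 ≤ 1, so such a prefix code exists.

0.8125; yes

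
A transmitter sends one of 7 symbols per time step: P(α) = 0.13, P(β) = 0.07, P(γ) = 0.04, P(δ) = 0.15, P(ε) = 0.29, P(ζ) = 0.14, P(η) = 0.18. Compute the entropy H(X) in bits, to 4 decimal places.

2.6078 bits

H = −Σ pᵢ log₂ pᵢ.
−0.13·log₂(0.13) = 0.3826
−0.07·log₂(0.07) = 0.2686
−0.04·log₂(0.04) = 0.1858
−0.15·log₂(0.15) = 0.4105
−0.29·log₂(0.29) = 0.5179
−0.14·log₂(0.14) = 0.3971
−0.18·log₂(0.18) = 0.4453
Sum ≈ 2.6078 → 2.6078 bits.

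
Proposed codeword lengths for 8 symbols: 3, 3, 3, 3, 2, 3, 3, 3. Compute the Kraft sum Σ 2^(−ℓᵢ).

With common denominator 2^3 = 8: Σ 2^(−ℓᵢ) = 1/8 + 1/8 + 1/8 + 1/8 + 2/8 + 1/8 + 1/8 + 1/8 = 9/8 = 1.125.

1.125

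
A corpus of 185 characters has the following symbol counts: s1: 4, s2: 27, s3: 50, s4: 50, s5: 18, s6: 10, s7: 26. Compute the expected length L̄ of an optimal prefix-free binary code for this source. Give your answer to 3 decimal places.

Probabilities are the counts divided by 185.
Repeatedly combine the two least-probable nodes; the expected code length is the sum of the merged weights.
merge 4/185 + 2/37 → 14/185
merge 14/185 + 18/185 → 32/185
merge 26/185 + 27/185 → 53/185
merge 32/185 + 10/37 → 82/185
merge 10/37 + 53/185 → 103/185
merge 82/185 + 103/185 → 1
L = 14/185 + 32/185 + 53/185 + 82/185 + 103/185 + 1 = 469/185 ≈ 2.535 bits/symbol.

2.535 bits/symbol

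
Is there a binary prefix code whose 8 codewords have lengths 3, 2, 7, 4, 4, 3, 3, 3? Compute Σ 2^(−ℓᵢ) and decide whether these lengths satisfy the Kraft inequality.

With common denominator 2^7 = 128: Σ 2^(−ℓᵢ) = 16/128 + 32/128 + 1/128 + 8/128 + 8/128 + 16/128 + 16/128 + 16/128 = 113/128 = 0.8828125.
Kraft's inequality requires Σ ≤ 1; here Σ = 0.8828125 ≤ 1, so such a prefix code exists.

0.8828125; yes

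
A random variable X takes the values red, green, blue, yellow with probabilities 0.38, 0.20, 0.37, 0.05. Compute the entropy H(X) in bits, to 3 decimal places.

H = −Σ pᵢ log₂ pᵢ.
−0.38·log₂(0.38) = 0.5305
−0.20·log₂(0.20) = 0.4644
−0.37·log₂(0.37) = 0.5307
−0.05·log₂(0.05) = 0.2161
Sum ≈ 1.7417 → 1.742 bits.

1.742 bits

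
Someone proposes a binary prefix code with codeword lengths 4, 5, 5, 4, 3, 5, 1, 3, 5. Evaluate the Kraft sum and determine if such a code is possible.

With common denominator 2^5 = 32: Σ 2^(−ℓᵢ) = 2/32 + 1/32 + 1/32 + 2/32 + 4/32 + 1/32 + 16/32 + 4/32 + 1/32 = 32/32 = 1.
Kraft's inequality requires Σ ≤ 1; here Σ = 1 ≤ 1, so such a prefix code exists.

1; yes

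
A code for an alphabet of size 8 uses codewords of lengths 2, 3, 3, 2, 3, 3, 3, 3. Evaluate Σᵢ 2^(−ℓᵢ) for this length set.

1.25

With common denominator 2^3 = 8: Σ 2^(−ℓᵢ) = 2/8 + 1/8 + 1/8 + 2/8 + 1/8 + 1/8 + 1/8 + 1/8 = 10/8 = 1.25.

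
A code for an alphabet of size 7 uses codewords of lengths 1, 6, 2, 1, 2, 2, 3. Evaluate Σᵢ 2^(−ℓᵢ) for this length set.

1.890625

With common denominator 2^6 = 64: Σ 2^(−ℓᵢ) = 32/64 + 1/64 + 16/64 + 32/64 + 16/64 + 16/64 + 8/64 = 121/64 = 1.890625.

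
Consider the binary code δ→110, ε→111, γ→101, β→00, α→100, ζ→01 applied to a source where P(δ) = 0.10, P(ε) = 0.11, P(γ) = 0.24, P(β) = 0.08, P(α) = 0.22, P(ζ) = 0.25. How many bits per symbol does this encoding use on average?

L̄ = Σ pᵢ·ℓᵢ = 0.10·3 + 0.11·3 + 0.24·3 + 0.08·2 + 0.22·3 + 0.25·2 = 2.67 bits/symbol.

2.67 bits/symbol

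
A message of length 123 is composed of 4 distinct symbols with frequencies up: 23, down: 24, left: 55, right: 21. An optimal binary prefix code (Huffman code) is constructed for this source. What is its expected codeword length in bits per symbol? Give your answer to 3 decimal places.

1.911 bits/symbol

Probabilities are the counts divided by 123.
Repeatedly combine the two least-probable nodes; the expected code length is the sum of the merged weights.
merge 7/41 + 23/123 → 44/123
merge 8/41 + 44/123 → 68/123
merge 55/123 + 68/123 → 1
L = 44/123 + 68/123 + 1 = 235/123 ≈ 1.911 bits/symbol.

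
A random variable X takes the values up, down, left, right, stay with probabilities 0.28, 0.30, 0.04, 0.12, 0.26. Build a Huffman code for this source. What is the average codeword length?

2.16 bits/symbol

Repeatedly combine the two least-probable nodes; the expected code length is the sum of the merged weights.
merge 1/25 + 3/25 → 4/25
merge 4/25 + 13/50 → 21/50
merge 7/25 + 3/10 → 29/50
merge 21/50 + 29/50 → 1
L = 4/25 + 21/50 + 29/50 + 1 = 54/25 = 2.16 bits/symbol.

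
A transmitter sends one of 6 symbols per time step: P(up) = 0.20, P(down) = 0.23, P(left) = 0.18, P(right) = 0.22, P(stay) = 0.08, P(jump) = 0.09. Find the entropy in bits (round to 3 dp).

H = −Σ pᵢ log₂ pᵢ.
−0.20·log₂(0.20) = 0.4644
−0.23·log₂(0.23) = 0.4877
−0.18·log₂(0.18) = 0.4453
−0.22·log₂(0.22) = 0.4806
−0.08·log₂(0.08) = 0.2915
−0.09·log₂(0.09) = 0.3127
Sum ≈ 2.4821 → 2.482 bits.

2.482 bits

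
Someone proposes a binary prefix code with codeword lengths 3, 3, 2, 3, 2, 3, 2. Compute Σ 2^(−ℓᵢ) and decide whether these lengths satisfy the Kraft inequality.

1.25; no

With common denominator 2^3 = 8: Σ 2^(−ℓᵢ) = 1/8 + 1/8 + 2/8 + 1/8 + 2/8 + 1/8 + 2/8 = 10/8 = 1.25.
Kraft's inequality requires Σ ≤ 1; here Σ = 1.25 > 1, so no such prefix code exists.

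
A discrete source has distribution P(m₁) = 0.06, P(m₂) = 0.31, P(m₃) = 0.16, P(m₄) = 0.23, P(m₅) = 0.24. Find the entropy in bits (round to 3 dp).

H = −Σ pᵢ log₂ pᵢ.
−0.06·log₂(0.06) = 0.2435
−0.31·log₂(0.31) = 0.5238
−0.16·log₂(0.16) = 0.4230
−0.23·log₂(0.23) = 0.4877
−0.24·log₂(0.24) = 0.4941
Sum ≈ 2.1721 → 2.172 bits.

2.172 bits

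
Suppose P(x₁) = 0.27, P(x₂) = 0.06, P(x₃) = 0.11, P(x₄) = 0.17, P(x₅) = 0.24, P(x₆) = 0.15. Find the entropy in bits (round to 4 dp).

2.4431 bits

H = −Σ pᵢ log₂ pᵢ.
−0.27·log₂(0.27) = 0.5100
−0.06·log₂(0.06) = 0.2435
−0.11·log₂(0.11) = 0.3503
−0.17·log₂(0.17) = 0.4346
−0.24·log₂(0.24) = 0.4941
−0.15·log₂(0.15) = 0.4105
Sum ≈ 2.4431 → 2.4431 bits.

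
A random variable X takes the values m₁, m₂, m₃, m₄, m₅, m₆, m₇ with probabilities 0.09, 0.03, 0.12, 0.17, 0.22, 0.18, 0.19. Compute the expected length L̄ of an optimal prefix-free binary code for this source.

Repeatedly combine the two least-probable nodes; the expected code length is the sum of the merged weights.
merge 3/100 + 9/100 → 3/25
merge 3/25 + 3/25 → 6/25
merge 17/100 + 9/50 → 7/20
merge 19/100 + 11/50 → 41/100
merge 6/25 + 7/20 → 59/100
merge 41/100 + 59/100 → 1
L = 3/25 + 6/25 + 7/20 + 41/100 + 59/100 + 1 = 271/100 = 2.71 bits/symbol.

2.71 bits/symbol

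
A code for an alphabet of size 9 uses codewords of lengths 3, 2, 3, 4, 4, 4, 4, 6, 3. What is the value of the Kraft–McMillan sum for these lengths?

0.890625

With common denominator 2^6 = 64: Σ 2^(−ℓᵢ) = 8/64 + 16/64 + 8/64 + 4/64 + 4/64 + 4/64 + 4/64 + 1/64 + 8/64 = 57/64 = 0.890625.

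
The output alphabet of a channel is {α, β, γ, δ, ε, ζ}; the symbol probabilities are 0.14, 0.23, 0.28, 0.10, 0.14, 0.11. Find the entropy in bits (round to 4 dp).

H = −Σ pᵢ log₂ pᵢ.
−0.14·log₂(0.14) = 0.3971
−0.23·log₂(0.23) = 0.4877
−0.28·log₂(0.28) = 0.5142
−0.10·log₂(0.10) = 0.3322
−0.14·log₂(0.14) = 0.3971
−0.11·log₂(0.11) = 0.3503
Sum ≈ 2.4786 → 2.4786 bits.

2.4786 bits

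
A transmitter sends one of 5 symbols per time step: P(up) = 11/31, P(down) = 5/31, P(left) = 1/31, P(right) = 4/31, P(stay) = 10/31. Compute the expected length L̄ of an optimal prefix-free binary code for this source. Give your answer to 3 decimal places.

Repeatedly combine the two least-probable nodes; the expected code length is the sum of the merged weights.
merge 1/31 + 4/31 → 5/31
merge 5/31 + 5/31 → 10/31
merge 10/31 + 10/31 → 20/31
merge 11/31 + 20/31 → 1
L = 5/31 + 10/31 + 20/31 + 1 = 66/31 ≈ 2.129 bits/symbol.

2.129 bits/symbol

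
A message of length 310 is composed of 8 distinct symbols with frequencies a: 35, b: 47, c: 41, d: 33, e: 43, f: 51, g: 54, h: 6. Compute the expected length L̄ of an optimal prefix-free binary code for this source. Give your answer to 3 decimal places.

2.952 bits/symbol

Probabilities are the counts divided by 310.
Repeatedly combine the two least-probable nodes; the expected code length is the sum of the merged weights.
merge 3/155 + 33/310 → 39/310
merge 7/62 + 39/310 → 37/155
merge 41/310 + 43/310 → 42/155
merge 47/310 + 51/310 → 49/155
merge 27/155 + 37/155 → 64/155
merge 42/155 + 49/155 → 91/155
merge 64/155 + 91/155 → 1
L = 39/310 + 37/155 + 42/155 + 49/155 + 64/155 + 91/155 + 1 = 183/62 ≈ 2.952 bits/symbol.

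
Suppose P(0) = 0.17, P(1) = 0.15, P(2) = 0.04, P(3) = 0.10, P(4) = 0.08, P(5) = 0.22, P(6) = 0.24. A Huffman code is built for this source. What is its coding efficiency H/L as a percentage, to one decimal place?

98.8%

Entropy H = −Σ p log₂ p ≈ 2.6293 bits.
Huffman merges: 1/25+2/25→3/25; 1/10+3/25→11/50; 3/20+17/100→8/25; 11/50+11/50→11/25; 6/25+8/25→14/25; 11/25+14/25→1. L = 133/50 ≈ 2.6600.
Efficiency = H/L = 2.6293/2.6600 = 98.8%.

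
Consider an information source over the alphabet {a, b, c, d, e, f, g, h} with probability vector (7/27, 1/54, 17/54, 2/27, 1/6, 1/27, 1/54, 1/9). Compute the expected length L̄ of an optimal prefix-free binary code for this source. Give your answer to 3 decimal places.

2.519 bits/symbol

Repeatedly combine the two least-probable nodes; the expected code length is the sum of the merged weights.
merge 1/54 + 1/54 → 1/27
merge 1/27 + 1/27 → 2/27
merge 2/27 + 2/27 → 4/27
merge 1/9 + 4/27 → 7/27
merge 1/6 + 7/27 → 23/54
merge 7/27 + 17/54 → 31/54
merge 23/54 + 31/54 → 1
L = 1/27 + 2/27 + 4/27 + 7/27 + 23/54 + 31/54 + 1 = 68/27 ≈ 2.519 bits/symbol.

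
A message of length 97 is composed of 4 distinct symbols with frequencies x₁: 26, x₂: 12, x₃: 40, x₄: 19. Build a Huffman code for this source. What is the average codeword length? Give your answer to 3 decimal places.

1.907 bits/symbol

Probabilities are the counts divided by 97.
Repeatedly combine the two least-probable nodes; the expected code length is the sum of the merged weights.
merge 12/97 + 19/97 → 31/97
merge 26/97 + 31/97 → 57/97
merge 40/97 + 57/97 → 1
L = 31/97 + 57/97 + 1 = 185/97 ≈ 1.907 bits/symbol.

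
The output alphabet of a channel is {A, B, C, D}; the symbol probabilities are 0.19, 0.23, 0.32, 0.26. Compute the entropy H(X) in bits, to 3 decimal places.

H = −Σ pᵢ log₂ pᵢ.
−0.19·log₂(0.19) = 0.4552
−0.23·log₂(0.23) = 0.4877
−0.32·log₂(0.32) = 0.5260
−0.26·log₂(0.26) = 0.5053
Sum ≈ 1.9742 → 1.974 bits.

1.974 bits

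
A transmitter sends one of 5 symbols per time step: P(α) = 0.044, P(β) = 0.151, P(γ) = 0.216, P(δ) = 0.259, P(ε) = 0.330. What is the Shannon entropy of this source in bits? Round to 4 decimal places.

2.1203 bits

H = −Σ pᵢ log₂ pᵢ.
−0.044·log₂(0.044) = 0.1983
−0.151·log₂(0.151) = 0.4118
−0.216·log₂(0.216) = 0.4776
−0.259·log₂(0.259) = 0.5048
−0.330·log₂(0.330) = 0.5278
Sum ≈ 2.1203 → 2.1203 bits.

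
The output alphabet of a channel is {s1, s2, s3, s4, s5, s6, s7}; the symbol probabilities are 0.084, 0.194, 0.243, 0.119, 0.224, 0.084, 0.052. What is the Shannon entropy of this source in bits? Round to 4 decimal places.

2.6260 bits

H = −Σ pᵢ log₂ pᵢ.
−0.084·log₂(0.084) = 0.3002
−0.194·log₂(0.194) = 0.4590
−0.243·log₂(0.243) = 0.4960
−0.119·log₂(0.119) = 0.3654
−0.224·log₂(0.224) = 0.4835
−0.084·log₂(0.084) = 0.3002
−0.052·log₂(0.052) = 0.2218
Sum ≈ 2.6260 → 2.6260 bits.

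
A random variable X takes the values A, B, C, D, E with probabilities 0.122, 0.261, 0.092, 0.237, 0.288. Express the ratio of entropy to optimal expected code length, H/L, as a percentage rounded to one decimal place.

Entropy H = −Σ p log₂ p ≈ 2.2022 bits.
Huffman merges: 23/250+61/500→107/500; 107/500+237/1000→451/1000; 261/1000+36/125→549/1000; 451/1000+549/1000→1. L = 1107/500 ≈ 2.2140.
Efficiency = H/L = 2.2022/2.2140 = 99.5%.

99.5%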